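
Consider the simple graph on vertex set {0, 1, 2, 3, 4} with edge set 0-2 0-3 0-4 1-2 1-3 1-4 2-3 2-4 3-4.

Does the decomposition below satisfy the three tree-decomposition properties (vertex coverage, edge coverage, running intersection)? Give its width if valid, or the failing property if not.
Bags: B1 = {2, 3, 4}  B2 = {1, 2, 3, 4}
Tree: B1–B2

A tree decomposition must satisfy three properties: every vertex lies in some bag; for every edge, both endpoints lie together in some bag; and for every vertex, the bags containing it form a connected subtree. Here vertex 0 appears in no bag, so the decomposition is invalid.

No — vertex 0 appears in no bag.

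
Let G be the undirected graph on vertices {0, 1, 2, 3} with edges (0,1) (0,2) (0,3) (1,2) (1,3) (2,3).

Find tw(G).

3

A width-3 tree decomposition is:
Bags: B1 = {0, 1, 2, 3}
Tree: (single bag)
A single bag containing all 4 vertices is trivially a valid decomposition of width 3. For the lower bound, the 4 vertices {0, 1, 2, 3} are pairwise adjacent, and any tree decomposition puts a clique entirely inside one bag — forcing width ≥ 3. Combining the bounds, tw(G) = 3.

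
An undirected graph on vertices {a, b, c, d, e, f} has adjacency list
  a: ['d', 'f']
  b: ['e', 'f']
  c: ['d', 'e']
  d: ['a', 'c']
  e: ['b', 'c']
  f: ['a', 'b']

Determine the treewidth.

2

A width-2 tree decomposition is:
Bags: B1 = {c, d, e}  B2 = {a, d, e}  B3 = {a, e, f}  B4 = {b, e, f}
Tree: B1–B2, B2–B3, B3–B4
Each bag holds 3 vertices, so the decomposition has width 2, which upper-bounds the treewidth. For the lower bound, G contains the cycle e–c–d–a–f–b–e, so G is not a forest; only forests have treewidth ≤ 1, hence tw(G) ≥ 2. Therefore the treewidth is 2.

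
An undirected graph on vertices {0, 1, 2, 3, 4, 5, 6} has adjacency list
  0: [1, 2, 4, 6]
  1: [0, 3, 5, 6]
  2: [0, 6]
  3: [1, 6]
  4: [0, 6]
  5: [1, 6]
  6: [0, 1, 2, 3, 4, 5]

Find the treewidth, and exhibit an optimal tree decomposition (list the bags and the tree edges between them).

Treewidth 2.
One such decomposition:
Bags: B1 = {0, 2, 6}  B2 = {0, 1, 6}  B3 = {1, 5, 6}  B4 = {0, 4, 6}  B5 = {1, 3, 6}
Tree: B1–B2, B2–B3, B1–B4, B3–B5

The largest bag has 3 vertices, giving width 2; this decomposition certifies tw(G) ≤ 2. For the lower bound, the 3 vertices {0, 1, 6} are pairwise adjacent, and any tree decomposition puts a clique entirely inside one bag — forcing width ≥ 2. Therefore the treewidth is 2.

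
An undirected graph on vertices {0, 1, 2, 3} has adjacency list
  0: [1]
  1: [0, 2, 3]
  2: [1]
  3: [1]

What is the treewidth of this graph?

1

A width-1 tree decomposition is:
Bags: B1 = {1, 2}  B2 = {1, 3}  B3 = {0, 1}
Tree: B1–B2, B1–B3
Each bag holds 2 vertices, so the decomposition has width 1, which upper-bounds the treewidth. Any graph with an edge has treewidth ≥ 1, and G has the edge 1–2. Hence tw(G) = 1 exactly.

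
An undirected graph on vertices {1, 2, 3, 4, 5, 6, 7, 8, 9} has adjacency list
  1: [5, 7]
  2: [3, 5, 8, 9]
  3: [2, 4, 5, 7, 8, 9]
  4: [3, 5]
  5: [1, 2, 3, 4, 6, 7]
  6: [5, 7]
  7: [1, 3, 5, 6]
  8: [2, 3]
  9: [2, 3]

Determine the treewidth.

A width-2 tree decomposition is:
Bags: B1 = {2, 3, 5}  B2 = {3, 5, 7}  B3 = {1, 5, 7}  B4 = {5, 6, 7}  B5 = {2, 3, 9}  B6 = {3, 4, 5}  B7 = {2, 3, 8}
Tree: B1–B2, B2–B3, B3–B4, B1–B5, B1–B6, B1–B7
The largest bag has 3 vertices, giving width 2; this decomposition certifies tw(G) ≤ 2. On the other hand G contains the 3-clique {1, 5, 7}. A clique must lie in a single bag of any decomposition, so no decomposition can have width below 2. Therefore the treewidth is 2.

2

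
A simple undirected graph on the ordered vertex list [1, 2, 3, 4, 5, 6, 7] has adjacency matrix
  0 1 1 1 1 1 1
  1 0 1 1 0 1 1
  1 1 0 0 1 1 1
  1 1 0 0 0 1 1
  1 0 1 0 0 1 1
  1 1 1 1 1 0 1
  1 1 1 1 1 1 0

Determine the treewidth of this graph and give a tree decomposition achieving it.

Each bag holds 5 vertices, so the decomposition has width 4, which upper-bounds the treewidth. For the lower bound, the 5 vertices {1, 2, 3, 6, 7} are pairwise adjacent, and any tree decomposition puts a clique entirely inside one bag — forcing width ≥ 4. Hence tw(G) = 4 exactly.

Treewidth 4.
Bags: B1 = {1, 2, 4, 6, 7}  B2 = {1, 2, 3, 6, 7}  B3 = {1, 3, 5, 6, 7}
Tree: B1–B2, B2–B3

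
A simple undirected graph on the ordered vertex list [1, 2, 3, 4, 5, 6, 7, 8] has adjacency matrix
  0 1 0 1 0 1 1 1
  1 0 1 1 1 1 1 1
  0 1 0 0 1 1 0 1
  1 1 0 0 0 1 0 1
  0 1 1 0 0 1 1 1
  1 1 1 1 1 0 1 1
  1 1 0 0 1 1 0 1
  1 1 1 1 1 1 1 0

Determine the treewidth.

4

A width-4 tree decomposition is:
Bags: B1 = {1, 2, 6, 7, 8}  B2 = {1, 2, 4, 6, 8}  B3 = {2, 5, 6, 7, 8}  B4 = {2, 3, 5, 6, 8}
Tree: B1–B2, B1–B3, B3–B4
Every bag has size at most 5, so the width is 5 − 1 = 4 and tw(G) ≤ 4. For the lower bound, the 5 vertices {1, 2, 4, 6, 8} are pairwise adjacent, and any tree decomposition puts a clique entirely inside one bag — forcing width ≥ 4. The upper and lower bounds meet at 4, so that is the treewidth.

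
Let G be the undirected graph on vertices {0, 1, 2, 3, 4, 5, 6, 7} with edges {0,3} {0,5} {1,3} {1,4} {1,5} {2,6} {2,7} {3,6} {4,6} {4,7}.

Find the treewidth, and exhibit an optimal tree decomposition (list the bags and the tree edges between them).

The largest bag has 3 vertices, giving width 2; this decomposition certifies tw(G) ≤ 2. Since 5–0–3–1–5 is a cycle in G, G is not acyclic. Forests are exactly the graphs of treewidth ≤ 1, so tw(G) ≥ 2. Combining the bounds, tw(G) = 2.

Treewidth 2.
Bags: B1 = {0, 1, 5}  B2 = {0, 1, 3}  B3 = {1, 3, 4}  B4 = {3, 4, 6}  B5 = {4, 6, 7}  B6 = {2, 6, 7}
Tree: B1–B2, B2–B3, B3–B4, B4–B5, B5–B6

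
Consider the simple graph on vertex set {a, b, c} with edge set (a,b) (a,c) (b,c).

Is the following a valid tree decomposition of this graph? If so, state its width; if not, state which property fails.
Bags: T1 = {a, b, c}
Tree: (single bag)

Yes; width 2.

Vertex coverage: the bags together contain {a, b, c}, the full vertex set. Edge coverage: each edge of G has both endpoints in at least one bag. Running intersection: for every vertex, the bags containing it form a connected subtree. All three properties hold, so this is a valid tree decomposition of width max|bag| − 1 = 2, and hence tw(G) ≤ 2.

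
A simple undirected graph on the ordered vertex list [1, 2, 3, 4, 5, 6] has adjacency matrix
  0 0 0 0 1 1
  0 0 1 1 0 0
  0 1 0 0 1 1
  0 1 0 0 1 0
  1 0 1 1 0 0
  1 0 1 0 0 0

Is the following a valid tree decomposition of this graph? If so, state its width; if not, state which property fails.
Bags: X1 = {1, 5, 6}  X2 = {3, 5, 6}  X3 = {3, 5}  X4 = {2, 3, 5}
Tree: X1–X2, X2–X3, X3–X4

A tree decomposition must satisfy three properties: every vertex lies in some bag; for every edge, both endpoints lie together in some bag; and for every vertex, the bags containing it form a connected subtree. Here vertex 4 appears in no bag, so the decomposition is invalid.

No — vertex 4 appears in no bag.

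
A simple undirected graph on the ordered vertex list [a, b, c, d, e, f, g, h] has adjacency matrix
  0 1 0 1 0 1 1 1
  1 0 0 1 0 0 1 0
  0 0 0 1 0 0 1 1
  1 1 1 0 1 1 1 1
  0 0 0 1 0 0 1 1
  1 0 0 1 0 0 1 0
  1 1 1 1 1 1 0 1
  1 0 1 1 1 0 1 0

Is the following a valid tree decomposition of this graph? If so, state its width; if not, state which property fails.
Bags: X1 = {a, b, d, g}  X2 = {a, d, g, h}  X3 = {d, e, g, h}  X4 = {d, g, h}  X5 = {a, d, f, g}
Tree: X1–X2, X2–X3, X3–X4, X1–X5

A tree decomposition must satisfy three properties: every vertex lies in some bag; for every edge, both endpoints lie together in some bag; and for every vertex, the bags containing it form a connected subtree. Here vertex c appears in no bag, so the decomposition is invalid.

No — vertex c appears in no bag.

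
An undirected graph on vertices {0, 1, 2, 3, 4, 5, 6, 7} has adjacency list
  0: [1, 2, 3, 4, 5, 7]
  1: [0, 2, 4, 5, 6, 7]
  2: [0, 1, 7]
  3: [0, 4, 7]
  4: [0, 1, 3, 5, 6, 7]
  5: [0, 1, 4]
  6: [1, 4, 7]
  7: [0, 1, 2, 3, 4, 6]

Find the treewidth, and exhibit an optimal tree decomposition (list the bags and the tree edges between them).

Treewidth 3.
One optimal decomposition is:
Bags: B1 = {0, 1, 4, 7}  B2 = {1, 4, 6, 7}  B3 = {0, 1, 2, 7}  B4 = {0, 1, 4, 5}  B5 = {0, 3, 4, 7}
Tree: B1–B2, B1–B3, B1–B4, B1–B5

Each bag holds 4 vertices, so the decomposition has width 3, which upper-bounds the treewidth. Conversely, {0, 1, 2, 7} is a clique of size 4, and the vertices of any clique must share a bag in every tree decomposition; so some bag has ≥ 4 vertices and tw(G) ≥ 3. Hence tw(G) = 3 exactly.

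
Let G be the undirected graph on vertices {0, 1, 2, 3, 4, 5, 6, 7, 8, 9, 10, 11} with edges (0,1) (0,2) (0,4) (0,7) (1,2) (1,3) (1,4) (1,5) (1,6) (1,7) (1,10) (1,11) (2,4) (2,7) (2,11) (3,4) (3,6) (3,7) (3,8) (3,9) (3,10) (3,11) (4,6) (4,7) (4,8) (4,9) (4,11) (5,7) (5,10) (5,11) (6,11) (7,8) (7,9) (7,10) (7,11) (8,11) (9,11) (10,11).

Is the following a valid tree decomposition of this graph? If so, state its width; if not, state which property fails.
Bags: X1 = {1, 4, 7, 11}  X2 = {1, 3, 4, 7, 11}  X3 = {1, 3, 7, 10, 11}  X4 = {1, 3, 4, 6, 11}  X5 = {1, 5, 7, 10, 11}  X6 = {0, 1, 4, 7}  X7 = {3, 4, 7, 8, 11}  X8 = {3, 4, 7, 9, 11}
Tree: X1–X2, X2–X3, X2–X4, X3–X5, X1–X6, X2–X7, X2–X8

A tree decomposition must satisfy three properties: every vertex lies in some bag; for every edge, both endpoints lie together in some bag; and for every vertex, the bags containing it form a connected subtree. Here vertex 2 appears in no bag, so the decomposition is invalid.

No — vertex 2 appears in no bag.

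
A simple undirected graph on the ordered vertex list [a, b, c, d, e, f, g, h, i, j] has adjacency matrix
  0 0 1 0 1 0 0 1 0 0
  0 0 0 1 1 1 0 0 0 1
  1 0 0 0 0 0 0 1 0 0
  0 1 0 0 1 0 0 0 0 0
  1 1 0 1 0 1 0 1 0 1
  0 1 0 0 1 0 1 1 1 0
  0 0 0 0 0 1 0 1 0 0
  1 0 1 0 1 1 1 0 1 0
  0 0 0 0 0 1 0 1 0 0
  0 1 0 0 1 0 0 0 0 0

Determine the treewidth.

2

A width-2 tree decomposition is:
Bags: B1 = {b, e, f}  B2 = {e, f, h}  B3 = {f, g, h}  B4 = {a, e, h}  B5 = {b, d, e}  B6 = {f, h, i}  B7 = {a, c, h}  B8 = {b, e, j}
Tree: B1–B2, B2–B3, B2–B4, B1–B5, B2–B6, B4–B7, B5–B8
Each bag holds 3 vertices, so the decomposition has width 2, which upper-bounds the treewidth. On the other hand G contains the 3-clique {b, d, e}. A clique must lie in a single bag of any decomposition, so no decomposition can have width below 2. Hence tw(G) = 2 exactly.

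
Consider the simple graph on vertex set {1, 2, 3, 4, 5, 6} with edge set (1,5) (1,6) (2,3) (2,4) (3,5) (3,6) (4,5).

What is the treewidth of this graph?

2

A width-2 tree decomposition is:
Bags: B1 = {1, 5, 6}  B2 = {3, 5, 6}  B3 = {3, 4, 5}  B4 = {2, 3, 4}
Tree: B1–B2, B2–B3, B3–B4
The largest bag has 3 vertices, giving width 2; this decomposition certifies tw(G) ≤ 2. For the lower bound, G contains the cycle 1–6–3–5–1, so G is not a forest; only forests have treewidth ≤ 1, hence tw(G) ≥ 2. The upper and lower bounds meet at 2, so that is the treewidth.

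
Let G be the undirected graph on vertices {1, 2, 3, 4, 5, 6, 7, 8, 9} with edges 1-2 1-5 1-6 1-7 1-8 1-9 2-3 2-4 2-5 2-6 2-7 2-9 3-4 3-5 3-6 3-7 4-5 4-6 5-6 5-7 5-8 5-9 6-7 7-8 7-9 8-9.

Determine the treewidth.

4

A width-4 tree decomposition is:
Bags: B1 = {2, 3, 5, 6, 7}  B2 = {1, 2, 5, 6, 7}  B3 = {2, 3, 4, 5, 6}  B4 = {1, 2, 5, 7, 9}  B5 = {1, 5, 7, 8, 9}
Tree: B1–B2, B1–B3, B2–B4, B4–B5
Every bag has size at most 5, so the width is 5 − 1 = 4 and tw(G) ≤ 4. For the lower bound, the 5 vertices {1, 5, 7, 8, 9} are pairwise adjacent, and any tree decomposition puts a clique entirely inside one bag — forcing width ≥ 4. Hence tw(G) = 4 exactly.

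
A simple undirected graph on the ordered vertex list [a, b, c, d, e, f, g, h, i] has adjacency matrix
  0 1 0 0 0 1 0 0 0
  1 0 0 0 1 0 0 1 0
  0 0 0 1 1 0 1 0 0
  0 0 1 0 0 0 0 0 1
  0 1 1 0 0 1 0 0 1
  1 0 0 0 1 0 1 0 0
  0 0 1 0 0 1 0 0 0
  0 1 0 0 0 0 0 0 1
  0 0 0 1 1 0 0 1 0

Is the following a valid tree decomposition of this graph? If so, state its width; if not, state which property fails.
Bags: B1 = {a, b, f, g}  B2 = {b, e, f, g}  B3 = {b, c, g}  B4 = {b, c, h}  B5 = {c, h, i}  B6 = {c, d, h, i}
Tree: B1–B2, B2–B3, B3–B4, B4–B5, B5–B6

No — edge (e,c) lies in no bag.

A tree decomposition must satisfy three properties: every vertex lies in some bag; for every edge, both endpoints lie together in some bag; and for every vertex, the bags containing it form a connected subtree. Here edge (e,c) lies in no bag, so the decomposition is invalid.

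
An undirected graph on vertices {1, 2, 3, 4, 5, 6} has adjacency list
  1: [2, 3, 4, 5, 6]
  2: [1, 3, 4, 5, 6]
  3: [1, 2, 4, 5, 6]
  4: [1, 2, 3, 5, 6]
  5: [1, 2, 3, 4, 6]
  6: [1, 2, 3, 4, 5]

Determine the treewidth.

5

A width-5 tree decomposition is:
Bags: B1 = {1, 2, 3, 4, 5, 6}
Tree: (single bag)
With just one bag of size 6, the width is 6 − 1 = 5, so tw(G) ≤ 5. For the lower bound, the 6 vertices {1, 2, 3, 4, 5, 6} are pairwise adjacent, and any tree decomposition puts a clique entirely inside one bag — forcing width ≥ 5. Combining the bounds, tw(G) = 5.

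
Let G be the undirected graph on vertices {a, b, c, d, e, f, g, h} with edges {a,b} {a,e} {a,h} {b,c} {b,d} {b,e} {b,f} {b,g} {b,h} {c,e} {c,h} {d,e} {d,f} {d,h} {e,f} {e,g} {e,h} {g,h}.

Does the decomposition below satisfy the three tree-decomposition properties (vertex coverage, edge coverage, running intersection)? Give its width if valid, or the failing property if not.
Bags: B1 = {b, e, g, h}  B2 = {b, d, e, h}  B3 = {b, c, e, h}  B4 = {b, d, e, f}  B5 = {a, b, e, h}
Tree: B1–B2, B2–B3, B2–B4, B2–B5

Yes; width 3.

Vertex coverage: the bags together contain {a, b, c, d, e, f, g, h}, the full vertex set. Edge coverage: each edge of G has both endpoints in at least one bag. Running intersection: for every vertex, the bags containing it form a connected subtree. All three properties hold, so this is a valid tree decomposition of width max|bag| − 1 = 3, and hence tw(G) ≤ 3.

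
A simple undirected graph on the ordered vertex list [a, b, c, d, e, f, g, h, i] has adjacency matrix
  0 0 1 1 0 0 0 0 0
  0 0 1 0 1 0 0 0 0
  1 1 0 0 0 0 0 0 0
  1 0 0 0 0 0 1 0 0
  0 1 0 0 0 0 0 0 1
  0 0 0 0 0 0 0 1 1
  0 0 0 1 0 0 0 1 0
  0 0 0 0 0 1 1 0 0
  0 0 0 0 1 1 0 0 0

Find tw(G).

2

A width-2 tree decomposition is:
Bags: B1 = {b, c, e}  B2 = {a, c, e}  B3 = {a, d, e}  B4 = {d, e, g}  B5 = {e, g, h}  B6 = {e, f, h}  B7 = {e, f, i}
Tree: B1–B2, B2–B3, B3–B4, B4–B5, B5–B6, B6–B7
The largest bag has 3 vertices, giving width 2; this decomposition certifies tw(G) ≤ 2. The edges e–b–c–a–d–g–h–f–i–e form a cycle, so G is not a tree and its treewidth is at least 2. The upper and lower bounds meet at 2, so that is the treewidth.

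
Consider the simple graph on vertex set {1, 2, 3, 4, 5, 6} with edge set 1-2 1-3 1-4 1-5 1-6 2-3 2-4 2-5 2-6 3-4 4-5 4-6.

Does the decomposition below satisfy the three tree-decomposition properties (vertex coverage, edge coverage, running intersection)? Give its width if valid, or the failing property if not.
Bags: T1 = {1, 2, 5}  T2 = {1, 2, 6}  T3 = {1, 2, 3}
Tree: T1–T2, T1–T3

No — vertex 4 appears in no bag.

A tree decomposition must satisfy three properties: every vertex lies in some bag; for every edge, both endpoints lie together in some bag; and for every vertex, the bags containing it form a connected subtree. Here vertex 4 appears in no bag, so the decomposition is invalid.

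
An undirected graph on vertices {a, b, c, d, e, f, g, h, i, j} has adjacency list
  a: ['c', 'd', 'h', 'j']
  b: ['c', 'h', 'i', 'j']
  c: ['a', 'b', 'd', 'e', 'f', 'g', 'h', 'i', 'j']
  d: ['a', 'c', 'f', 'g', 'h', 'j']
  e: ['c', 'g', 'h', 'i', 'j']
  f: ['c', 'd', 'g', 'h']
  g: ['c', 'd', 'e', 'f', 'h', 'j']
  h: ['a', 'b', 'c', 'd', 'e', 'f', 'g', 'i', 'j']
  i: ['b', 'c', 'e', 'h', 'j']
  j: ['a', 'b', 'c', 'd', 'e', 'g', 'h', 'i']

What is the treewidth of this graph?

4

A width-4 tree decomposition is:
Bags: B1 = {c, e, h, i, j}  B2 = {c, e, g, h, j}  B3 = {b, c, h, i, j}  B4 = {c, d, g, h, j}  B5 = {c, d, f, g, h}  B6 = {a, c, d, h, j}
Tree: B1–B2, B1–B3, B2–B4, B4–B5, B4–B6
Every bag has size at most 5, so the width is 5 − 1 = 4 and tw(G) ≤ 4. For the lower bound, the 5 vertices {c, d, g, h, j} are pairwise adjacent, and any tree decomposition puts a clique entirely inside one bag — forcing width ≥ 4. Hence tw(G) = 4 exactly.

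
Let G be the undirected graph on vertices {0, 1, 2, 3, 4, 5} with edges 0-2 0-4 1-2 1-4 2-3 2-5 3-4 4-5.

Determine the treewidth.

2

A width-2 tree decomposition is:
Bags: B1 = {1, 2, 4}  B2 = {0, 2, 4}  B3 = {2, 3, 4}  B4 = {2, 4, 5}
Tree: B1–B2, B2–B3, B3–B4
Every bag has size at most 3, so the width is 3 − 1 = 2 and tw(G) ≤ 2. The edges 1–2–0–4–1 form a cycle, so G is not a tree and its treewidth is at least 2. Combining the bounds, tw(G) = 2.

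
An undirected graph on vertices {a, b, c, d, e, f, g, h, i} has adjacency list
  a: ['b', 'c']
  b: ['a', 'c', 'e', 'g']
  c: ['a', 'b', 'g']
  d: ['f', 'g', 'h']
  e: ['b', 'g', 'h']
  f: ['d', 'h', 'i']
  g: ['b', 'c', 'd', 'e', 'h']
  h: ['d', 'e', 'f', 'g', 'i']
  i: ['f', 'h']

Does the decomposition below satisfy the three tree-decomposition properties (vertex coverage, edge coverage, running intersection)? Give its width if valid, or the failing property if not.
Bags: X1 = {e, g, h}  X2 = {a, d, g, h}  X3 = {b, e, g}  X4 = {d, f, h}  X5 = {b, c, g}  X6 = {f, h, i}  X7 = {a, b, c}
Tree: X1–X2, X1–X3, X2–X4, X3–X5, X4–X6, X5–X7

A tree decomposition must satisfy three properties: every vertex lies in some bag; for every edge, both endpoints lie together in some bag; and for every vertex, the bags containing it form a connected subtree. Here bags containing vertex a are not connected in the tree, so the decomposition is invalid.

No — bags containing vertex a are not connected in the tree.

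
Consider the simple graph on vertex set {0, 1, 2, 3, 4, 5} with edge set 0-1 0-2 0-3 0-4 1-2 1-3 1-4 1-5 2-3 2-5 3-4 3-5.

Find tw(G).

A width-3 tree decomposition is:
Bags: B1 = {0, 1, 3, 4}  B2 = {0, 1, 2, 3}  B3 = {1, 2, 3, 5}
Tree: B1–B2, B2–B3
Each bag holds 4 vertices, so the decomposition has width 3, which upper-bounds the treewidth. For the lower bound, the 4 vertices {0, 1, 2, 3} are pairwise adjacent, and any tree decomposition puts a clique entirely inside one bag — forcing width ≥ 3. The upper and lower bounds meet at 3, so that is the treewidth.

3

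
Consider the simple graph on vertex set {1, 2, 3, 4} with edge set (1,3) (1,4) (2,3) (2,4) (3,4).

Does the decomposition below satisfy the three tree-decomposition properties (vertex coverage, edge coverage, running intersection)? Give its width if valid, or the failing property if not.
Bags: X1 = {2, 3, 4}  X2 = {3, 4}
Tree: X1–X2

A tree decomposition must satisfy three properties: every vertex lies in some bag; for every edge, both endpoints lie together in some bag; and for every vertex, the bags containing it form a connected subtree. Here vertex 1 appears in no bag, so the decomposition is invalid.

No — vertex 1 appears in no bag.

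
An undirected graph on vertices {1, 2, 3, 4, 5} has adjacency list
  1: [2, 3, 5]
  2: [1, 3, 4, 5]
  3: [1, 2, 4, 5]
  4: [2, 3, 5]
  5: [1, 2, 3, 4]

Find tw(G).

A width-3 tree decomposition is:
Bags: B1 = {2, 3, 4, 5}  B2 = {1, 2, 3, 5}
Tree: B1–B2
The largest bag has 4 vertices, giving width 3; this decomposition certifies tw(G) ≤ 3. Conversely, {1, 2, 3, 5} is a clique of size 4, and the vertices of any clique must share a bag in every tree decomposition; so some bag has ≥ 4 vertices and tw(G) ≥ 3. Combining the bounds, tw(G) = 3.

3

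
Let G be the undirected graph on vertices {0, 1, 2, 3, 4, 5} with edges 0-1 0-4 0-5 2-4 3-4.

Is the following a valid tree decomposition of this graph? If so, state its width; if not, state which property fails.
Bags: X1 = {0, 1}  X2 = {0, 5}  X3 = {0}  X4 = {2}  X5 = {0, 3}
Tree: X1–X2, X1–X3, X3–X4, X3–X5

A tree decomposition must satisfy three properties: every vertex lies in some bag; for every edge, both endpoints lie together in some bag; and for every vertex, the bags containing it form a connected subtree. Here vertex 4 appears in no bag, so the decomposition is invalid.

No — vertex 4 appears in no bag.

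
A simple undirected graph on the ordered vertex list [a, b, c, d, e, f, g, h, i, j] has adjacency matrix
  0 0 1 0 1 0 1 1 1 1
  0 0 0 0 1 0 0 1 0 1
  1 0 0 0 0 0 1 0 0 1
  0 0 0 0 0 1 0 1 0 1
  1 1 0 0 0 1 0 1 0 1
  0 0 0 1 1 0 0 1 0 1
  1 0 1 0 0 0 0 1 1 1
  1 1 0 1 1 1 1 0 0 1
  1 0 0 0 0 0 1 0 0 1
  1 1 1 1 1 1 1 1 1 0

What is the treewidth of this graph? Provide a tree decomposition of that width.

Every bag has size at most 4, so the width is 4 − 1 = 3 and tw(G) ≤ 3. On the other hand G contains the 4-clique {d, f, h, j}. A clique must lie in a single bag of any decomposition, so no decomposition can have width below 3. Combining the bounds, tw(G) = 3.

Treewidth 3.
Bags: B1 = {a, e, h, j}  B2 = {e, f, h, j}  B3 = {a, g, h, j}  B4 = {b, e, h, j}  B5 = {d, f, h, j}  B6 = {a, g, i, j}  B7 = {a, c, g, j}
Tree: B1–B2, B1–B3, B2–B4, B2–B5, B3–B6, B6–B7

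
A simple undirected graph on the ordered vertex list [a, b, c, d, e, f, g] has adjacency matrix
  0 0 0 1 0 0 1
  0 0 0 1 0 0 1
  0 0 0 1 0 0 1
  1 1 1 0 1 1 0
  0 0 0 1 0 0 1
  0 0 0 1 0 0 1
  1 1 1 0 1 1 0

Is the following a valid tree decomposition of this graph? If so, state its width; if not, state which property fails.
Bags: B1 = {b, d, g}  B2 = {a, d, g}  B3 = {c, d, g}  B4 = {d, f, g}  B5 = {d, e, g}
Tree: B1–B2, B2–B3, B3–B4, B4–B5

Every vertex of G appears in some bag (union = {a, b, c, d, e, f, g}); every edge is covered by a bag; and for each vertex v the set of bags containing v is connected in the bag tree. The decomposition is therefore valid. The largest bag has 3 vertices, so the width is 2.

Yes; width 2.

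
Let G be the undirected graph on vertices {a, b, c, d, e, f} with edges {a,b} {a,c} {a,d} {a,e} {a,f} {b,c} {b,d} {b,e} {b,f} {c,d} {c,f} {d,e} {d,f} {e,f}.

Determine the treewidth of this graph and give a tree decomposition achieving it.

Treewidth 4.
One such decomposition:
Bags: B1 = {a, b, c, d, f}  B2 = {a, b, d, e, f}
Tree: B1–B2

The largest bag has 5 vertices, giving width 4; this decomposition certifies tw(G) ≤ 4. Conversely, {a, b, d, e, f} is a clique of size 5, and the vertices of any clique must share a bag in every tree decomposition; so some bag has ≥ 5 vertices and tw(G) ≥ 4. The upper and lower bounds meet at 4, so that is the treewidth.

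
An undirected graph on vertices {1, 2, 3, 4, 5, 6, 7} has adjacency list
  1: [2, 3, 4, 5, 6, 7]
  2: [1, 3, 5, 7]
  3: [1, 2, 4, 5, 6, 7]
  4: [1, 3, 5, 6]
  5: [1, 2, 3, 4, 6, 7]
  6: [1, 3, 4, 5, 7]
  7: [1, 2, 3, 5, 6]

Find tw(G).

4

A width-4 tree decomposition is:
Bags: B1 = {1, 2, 3, 5, 7}  B2 = {1, 3, 5, 6, 7}  B3 = {1, 3, 4, 5, 6}
Tree: B1–B2, B2–B3
The largest bag has 5 vertices, giving width 4; this decomposition certifies tw(G) ≤ 4. Conversely, {1, 2, 3, 5, 7} is a clique of size 5, and the vertices of any clique must share a bag in every tree decomposition; so some bag has ≥ 5 vertices and tw(G) ≥ 4. Combining the bounds, tw(G) = 4.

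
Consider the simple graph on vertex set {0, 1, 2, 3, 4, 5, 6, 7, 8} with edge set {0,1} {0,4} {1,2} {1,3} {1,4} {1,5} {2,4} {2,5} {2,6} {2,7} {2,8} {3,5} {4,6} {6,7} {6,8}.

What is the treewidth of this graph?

2

A width-2 tree decomposition is:
Bags: B1 = {1, 2, 4}  B2 = {1, 2, 5}  B3 = {0, 1, 4}  B4 = {2, 4, 6}  B5 = {2, 6, 8}  B6 = {2, 6, 7}  B7 = {1, 3, 5}
Tree: B1–B2, B1–B3, B1–B4, B4–B5, B4–B6, B2–B7
Every bag has size at most 3, so the width is 3 − 1 = 2 and tw(G) ≤ 2. On the other hand G contains the 3-clique {0, 1, 4}. A clique must lie in a single bag of any decomposition, so no decomposition can have width below 2. Combining the bounds, tw(G) = 2.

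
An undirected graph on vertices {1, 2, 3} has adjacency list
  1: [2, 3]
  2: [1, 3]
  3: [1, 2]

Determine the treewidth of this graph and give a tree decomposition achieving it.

Treewidth 2.
Bags: B1 = {1, 2, 3}
Tree: (single bag)

With just one bag of size 3, the width is 3 − 1 = 2, so tw(G) ≤ 2. For the lower bound, the 3 vertices {1, 2, 3} are pairwise adjacent, and any tree decomposition puts a clique entirely inside one bag — forcing width ≥ 2. Combining the bounds, tw(G) = 2.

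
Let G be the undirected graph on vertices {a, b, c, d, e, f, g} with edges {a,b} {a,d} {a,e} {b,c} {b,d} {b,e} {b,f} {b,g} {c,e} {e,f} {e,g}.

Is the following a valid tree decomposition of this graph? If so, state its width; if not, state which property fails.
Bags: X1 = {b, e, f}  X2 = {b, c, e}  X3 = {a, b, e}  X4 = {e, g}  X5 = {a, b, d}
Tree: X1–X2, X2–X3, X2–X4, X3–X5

No — edge (b,g) lies in no bag.

A tree decomposition must satisfy three properties: every vertex lies in some bag; for every edge, both endpoints lie together in some bag; and for every vertex, the bags containing it form a connected subtree. Here edge (b,g) lies in no bag, so the decomposition is invalid.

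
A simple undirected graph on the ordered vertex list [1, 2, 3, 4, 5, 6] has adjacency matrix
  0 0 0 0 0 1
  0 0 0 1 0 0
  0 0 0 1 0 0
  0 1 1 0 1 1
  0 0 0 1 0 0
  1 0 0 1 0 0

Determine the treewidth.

A width-1 tree decomposition is:
Bags: B1 = {4, 6}  B2 = {4, 5}  B3 = {3, 4}  B4 = {2, 4}  B5 = {1, 6}
Tree: B1–B2, B2–B3, B1–B4, B1–B5
Every bag has size at most 2, so the width is 2 − 1 = 1 and tw(G) ≤ 1. Since G has at least one edge (e.g. 4–6), it is not an edgeless graph, so tw(G) ≥ 1. Hence tw(G) = 1 exactly.

1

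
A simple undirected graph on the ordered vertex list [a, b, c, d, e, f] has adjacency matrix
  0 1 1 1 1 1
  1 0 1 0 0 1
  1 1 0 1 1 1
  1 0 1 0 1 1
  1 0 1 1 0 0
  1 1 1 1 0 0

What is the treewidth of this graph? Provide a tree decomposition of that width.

Every bag has size at most 4, so the width is 4 − 1 = 3 and tw(G) ≤ 3. For the lower bound, the 4 vertices {a, c, d, e} are pairwise adjacent, and any tree decomposition puts a clique entirely inside one bag — forcing width ≥ 3. Combining the bounds, tw(G) = 3.

Treewidth 3.
One such decomposition:
Bags: B1 = {a, b, c, f}  B2 = {a, c, d, f}  B3 = {a, c, d, e}
Tree: B1–B2, B2–B3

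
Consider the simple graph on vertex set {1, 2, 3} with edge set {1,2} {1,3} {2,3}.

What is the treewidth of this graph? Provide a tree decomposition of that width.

With just one bag of size 3, the width is 3 − 1 = 2, so tw(G) ≤ 2. On the other hand G contains the 3-clique {1, 2, 3}. A clique must lie in a single bag of any decomposition, so no decomposition can have width below 2. Therefore the treewidth is 2.

Treewidth 2.
Bags: B1 = {1, 2, 3}
Tree: (single bag)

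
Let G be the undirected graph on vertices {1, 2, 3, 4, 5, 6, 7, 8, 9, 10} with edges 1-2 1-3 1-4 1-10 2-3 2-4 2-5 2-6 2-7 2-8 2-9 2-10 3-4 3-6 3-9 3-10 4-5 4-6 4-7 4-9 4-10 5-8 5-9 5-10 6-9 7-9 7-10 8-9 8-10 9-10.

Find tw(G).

A width-4 tree decomposition is:
Bags: B1 = {2, 3, 4, 6, 9}  B2 = {2, 3, 4, 9, 10}  B3 = {1, 2, 3, 4, 10}  B4 = {2, 4, 5, 9, 10}  B5 = {2, 5, 8, 9, 10}  B6 = {2, 4, 7, 9, 10}
Tree: B1–B2, B2–B3, B2–B4, B4–B5, B2–B6
Every bag has size at most 5, so the width is 5 − 1 = 4 and tw(G) ≤ 4. For the lower bound, the 5 vertices {2, 5, 8, 9, 10} are pairwise adjacent, and any tree decomposition puts a clique entirely inside one bag — forcing width ≥ 4. Therefore the treewidth is 4.

4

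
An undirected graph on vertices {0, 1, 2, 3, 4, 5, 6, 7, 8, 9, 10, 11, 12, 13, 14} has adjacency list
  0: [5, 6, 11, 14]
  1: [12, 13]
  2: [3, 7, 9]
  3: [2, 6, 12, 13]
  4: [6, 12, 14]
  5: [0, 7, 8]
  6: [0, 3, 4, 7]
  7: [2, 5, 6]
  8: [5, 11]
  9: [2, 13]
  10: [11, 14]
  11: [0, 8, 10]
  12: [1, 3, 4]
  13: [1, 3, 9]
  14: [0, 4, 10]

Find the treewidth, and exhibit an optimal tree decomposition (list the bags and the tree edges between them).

Treewidth 3.
Bags: B1 = {5, 8, 10, 11}  B2 = {0, 5, 10, 11}  B3 = {0, 5, 10, 14}  B4 = {0, 5, 7, 14}  B5 = {0, 6, 7, 14}  B6 = {4, 6, 7, 14}  B7 = {2, 4, 6, 7}  B8 = {2, 3, 4, 6}  B9 = {2, 3, 4, 12}  B10 = {2, 3, 9, 12}  B11 = {3, 9, 12, 13}  B12 = {1, 9, 12, 13}
Tree: B1–B2, B2–B3, B3–B4, B4–B5, B5–B6, B6–B7, B7–B8, B8–B9, B9–B10, B10–B11, B11–B12

Every bag has size at most 4, so the width is 4 − 1 = 3 and tw(G) ≤ 3. For the lower bound: the 4 vertex sets {8,10,11}, {5}, {0}, {4,6,7,14} are disjoint, each induces a connected subgraph, and every pair is joined by at least one edge of G. Contracting each set to a single vertex therefore yields K_{4} as a minor, and since treewidth is minor-monotone, tw(G) ≥ tw(K_{4}) = 3. Therefore the treewidth is 3.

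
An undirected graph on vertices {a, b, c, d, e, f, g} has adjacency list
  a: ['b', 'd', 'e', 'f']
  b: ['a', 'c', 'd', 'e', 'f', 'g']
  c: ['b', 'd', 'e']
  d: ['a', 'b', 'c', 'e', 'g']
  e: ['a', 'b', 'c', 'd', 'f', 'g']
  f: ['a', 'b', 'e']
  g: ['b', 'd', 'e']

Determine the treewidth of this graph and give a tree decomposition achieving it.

Each bag holds 4 vertices, so the decomposition has width 3, which upper-bounds the treewidth. For the lower bound, the 4 vertices {b, d, e, g} are pairwise adjacent, and any tree decomposition puts a clique entirely inside one bag — forcing width ≥ 3. Therefore the treewidth is 3.

Treewidth 3.
Bags: B1 = {a, b, e, f}  B2 = {a, b, d, e}  B3 = {b, c, d, e}  B4 = {b, d, e, g}
Tree: B1–B2, B2–B3, B2–B4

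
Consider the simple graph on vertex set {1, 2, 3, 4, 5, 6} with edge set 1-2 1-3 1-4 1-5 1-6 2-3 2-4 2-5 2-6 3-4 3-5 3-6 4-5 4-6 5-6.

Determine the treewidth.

A width-5 tree decomposition is:
Bags: B1 = {1, 2, 3, 4, 5, 6}
Tree: (single bag)
A single bag containing all 6 vertices is trivially a valid decomposition of width 5. Conversely, {1, 2, 3, 4, 5, 6} is a clique of size 6, and the vertices of any clique must share a bag in every tree decomposition; so some bag has ≥ 6 vertices and tw(G) ≥ 5. Hence tw(G) = 5 exactly.

5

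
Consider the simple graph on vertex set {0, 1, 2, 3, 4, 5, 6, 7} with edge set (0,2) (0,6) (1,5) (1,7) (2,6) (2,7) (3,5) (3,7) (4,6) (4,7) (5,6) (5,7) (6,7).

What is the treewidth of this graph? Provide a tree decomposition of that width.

Treewidth 2.
One such decomposition:
Bags: B1 = {2, 6, 7}  B2 = {5, 6, 7}  B3 = {3, 5, 7}  B4 = {1, 5, 7}  B5 = {0, 2, 6}  B6 = {4, 6, 7}
Tree: B1–B2, B2–B3, B2–B4, B1–B5, B2–B6

The largest bag has 3 vertices, giving width 2; this decomposition certifies tw(G) ≤ 2. For the lower bound, the 3 vertices {0, 2, 6} are pairwise adjacent, and any tree decomposition puts a clique entirely inside one bag — forcing width ≥ 2. Therefore the treewidth is 2.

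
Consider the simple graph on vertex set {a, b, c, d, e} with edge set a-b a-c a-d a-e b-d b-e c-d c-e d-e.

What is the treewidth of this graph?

A width-3 tree decomposition is:
Bags: B1 = {a, c, d, e}  B2 = {a, b, d, e}
Tree: B1–B2
Each bag holds 4 vertices, so the decomposition has width 3, which upper-bounds the treewidth. On the other hand G contains the 4-clique {a, c, d, e}. A clique must lie in a single bag of any decomposition, so no decomposition can have width below 3. Therefore the treewidth is 3.

3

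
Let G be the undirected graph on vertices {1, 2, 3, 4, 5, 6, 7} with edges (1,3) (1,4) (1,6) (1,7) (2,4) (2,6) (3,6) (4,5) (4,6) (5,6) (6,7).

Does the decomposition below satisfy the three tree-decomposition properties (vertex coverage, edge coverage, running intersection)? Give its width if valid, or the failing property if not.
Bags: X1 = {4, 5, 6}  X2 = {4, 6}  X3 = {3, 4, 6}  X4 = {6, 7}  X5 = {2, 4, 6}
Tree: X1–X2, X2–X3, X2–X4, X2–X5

No — vertex 1 appears in no bag.

A tree decomposition must satisfy three properties: every vertex lies in some bag; for every edge, both endpoints lie together in some bag; and for every vertex, the bags containing it form a connected subtree. Here vertex 1 appears in no bag, so the decomposition is invalid.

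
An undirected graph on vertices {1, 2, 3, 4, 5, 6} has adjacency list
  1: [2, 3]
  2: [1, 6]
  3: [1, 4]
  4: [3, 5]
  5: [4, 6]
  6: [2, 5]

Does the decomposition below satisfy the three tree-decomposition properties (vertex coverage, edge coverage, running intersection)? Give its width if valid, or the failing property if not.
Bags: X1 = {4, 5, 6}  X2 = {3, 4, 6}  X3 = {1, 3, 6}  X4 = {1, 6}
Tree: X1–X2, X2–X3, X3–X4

No — vertex 2 appears in no bag.

A tree decomposition must satisfy three properties: every vertex lies in some bag; for every edge, both endpoints lie together in some bag; and for every vertex, the bags containing it form a connected subtree. Here vertex 2 appears in no bag, so the decomposition is invalid.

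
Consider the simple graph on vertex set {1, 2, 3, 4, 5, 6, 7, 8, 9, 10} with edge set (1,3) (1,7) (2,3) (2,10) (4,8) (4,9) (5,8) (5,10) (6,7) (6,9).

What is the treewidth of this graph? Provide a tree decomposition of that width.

Every bag has size at most 3, so the width is 3 − 1 = 2 and tw(G) ≤ 2. Since 2–10–5–8–4–9–6–7–1–3–2 is a cycle in G, G is not acyclic. Forests are exactly the graphs of treewidth ≤ 1, so tw(G) ≥ 2. Therefore the treewidth is 2.

Treewidth 2.
Bags: B1 = {2, 5, 10}  B2 = {2, 5, 8}  B3 = {2, 4, 8}  B4 = {2, 4, 9}  B5 = {2, 6, 9}  B6 = {2, 6, 7}  B7 = {1, 2, 7}  B8 = {1, 2, 3}
Tree: B1–B2, B2–B3, B3–B4, B4–B5, B5–B6, B6–B7, B7–B8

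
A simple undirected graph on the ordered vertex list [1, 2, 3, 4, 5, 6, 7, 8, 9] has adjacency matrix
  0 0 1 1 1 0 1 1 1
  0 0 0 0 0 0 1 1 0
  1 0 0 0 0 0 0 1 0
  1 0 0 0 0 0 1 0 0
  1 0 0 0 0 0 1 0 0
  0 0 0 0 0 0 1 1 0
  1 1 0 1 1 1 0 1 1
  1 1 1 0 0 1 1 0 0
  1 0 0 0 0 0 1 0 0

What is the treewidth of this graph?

2

A width-2 tree decomposition is:
Bags: B1 = {1, 7, 8}  B2 = {1, 3, 8}  B3 = {6, 7, 8}  B4 = {1, 7, 9}  B5 = {1, 4, 7}  B6 = {1, 5, 7}  B7 = {2, 7, 8}
Tree: B1–B2, B1–B3, B1–B4, B1–B5, B4–B6, B1–B7
Every bag has size at most 3, so the width is 3 − 1 = 2 and tw(G) ≤ 2. Conversely, {1, 3, 8} is a clique of size 3, and the vertices of any clique must share a bag in every tree decomposition; so some bag has ≥ 3 vertices and tw(G) ≥ 2. Combining the bounds, tw(G) = 2.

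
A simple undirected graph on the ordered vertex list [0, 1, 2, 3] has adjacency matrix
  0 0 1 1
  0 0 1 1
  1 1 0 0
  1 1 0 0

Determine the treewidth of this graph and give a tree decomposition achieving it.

The largest bag has 3 vertices, giving width 2; this decomposition certifies tw(G) ≤ 2. The edges 1–2–0–3–1 form a cycle, so G is not a tree and its treewidth is at least 2. Therefore the treewidth is 2.

Treewidth 2.
Bags: B1 = {0, 1, 2}  B2 = {0, 1, 3}
Tree: B1–B2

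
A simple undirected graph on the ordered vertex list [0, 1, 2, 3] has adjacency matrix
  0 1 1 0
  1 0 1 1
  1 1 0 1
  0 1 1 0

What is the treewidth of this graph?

A width-2 tree decomposition is:
Bags: B1 = {0, 1, 2}  B2 = {1, 2, 3}
Tree: B1–B2
Every bag has size at most 3, so the width is 3 − 1 = 2 and tw(G) ≤ 2. For the lower bound, the 3 vertices {0, 1, 2} are pairwise adjacent, and any tree decomposition puts a clique entirely inside one bag — forcing width ≥ 2. Hence tw(G) = 2 exactly.

2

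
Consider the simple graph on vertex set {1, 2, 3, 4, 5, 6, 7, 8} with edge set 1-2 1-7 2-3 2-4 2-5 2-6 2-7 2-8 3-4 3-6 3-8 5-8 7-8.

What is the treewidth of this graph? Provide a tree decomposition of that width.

Treewidth 2.
Bags: B1 = {2, 3, 6}  B2 = {2, 3, 4}  B3 = {2, 3, 8}  B4 = {2, 7, 8}  B5 = {2, 5, 8}  B6 = {1, 2, 7}
Tree: B1–B2, B1–B3, B3–B4, B3–B5, B4–B6

The largest bag has 3 vertices, giving width 2; this decomposition certifies tw(G) ≤ 2. On the other hand G contains the 3-clique {1, 2, 7}. A clique must lie in a single bag of any decomposition, so no decomposition can have width below 2. Hence tw(G) = 2 exactly.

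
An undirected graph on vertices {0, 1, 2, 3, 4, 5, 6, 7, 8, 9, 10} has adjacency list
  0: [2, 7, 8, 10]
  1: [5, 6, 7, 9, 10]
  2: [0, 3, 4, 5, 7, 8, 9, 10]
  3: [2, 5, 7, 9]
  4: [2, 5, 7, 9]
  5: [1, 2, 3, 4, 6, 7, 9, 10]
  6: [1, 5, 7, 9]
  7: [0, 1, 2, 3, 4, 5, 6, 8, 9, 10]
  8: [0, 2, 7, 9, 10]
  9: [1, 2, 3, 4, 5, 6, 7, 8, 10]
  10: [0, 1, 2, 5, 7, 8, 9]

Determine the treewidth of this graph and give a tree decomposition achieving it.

Treewidth 4.
One optimal decomposition is:
Bags: B1 = {1, 5, 7, 9, 10}  B2 = {2, 5, 7, 9, 10}  B3 = {2, 4, 5, 7, 9}  B4 = {2, 7, 8, 9, 10}  B5 = {1, 5, 6, 7, 9}  B6 = {2, 3, 5, 7, 9}  B7 = {0, 2, 7, 8, 10}
Tree: B1–B2, B2–B3, B2–B4, B1–B5, B2–B6, B4–B7

The largest bag has 5 vertices, giving width 4; this decomposition certifies tw(G) ≤ 4. For the lower bound, the 5 vertices {0, 2, 7, 8, 10} are pairwise adjacent, and any tree decomposition puts a clique entirely inside one bag — forcing width ≥ 4. Hence tw(G) = 4 exactly.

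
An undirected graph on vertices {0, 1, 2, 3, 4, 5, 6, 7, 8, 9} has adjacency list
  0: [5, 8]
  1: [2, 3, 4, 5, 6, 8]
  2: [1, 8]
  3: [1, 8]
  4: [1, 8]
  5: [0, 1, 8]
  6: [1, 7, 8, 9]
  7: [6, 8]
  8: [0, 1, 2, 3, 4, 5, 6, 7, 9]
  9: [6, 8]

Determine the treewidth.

2

A width-2 tree decomposition is:
Bags: B1 = {0, 5, 8}  B2 = {1, 5, 8}  B3 = {1, 6, 8}  B4 = {1, 2, 8}  B5 = {1, 3, 8}  B6 = {6, 7, 8}  B7 = {1, 4, 8}  B8 = {6, 8, 9}
Tree: B1–B2, B2–B3, B2–B4, B2–B5, B3–B6, B4–B7, B6–B8
Each bag holds 3 vertices, so the decomposition has width 2, which upper-bounds the treewidth. For the lower bound, the 3 vertices {0, 5, 8} are pairwise adjacent, and any tree decomposition puts a clique entirely inside one bag — forcing width ≥ 2. Hence tw(G) = 2 exactly.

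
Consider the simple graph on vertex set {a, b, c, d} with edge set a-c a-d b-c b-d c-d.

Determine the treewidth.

A width-2 tree decomposition is:
Bags: B1 = {a, c, d}  B2 = {b, c, d}
Tree: B1–B2
Each bag holds 3 vertices, so the decomposition has width 2, which upper-bounds the treewidth. Conversely, {a, c, d} is a clique of size 3, and the vertices of any clique must share a bag in every tree decomposition; so some bag has ≥ 3 vertices and tw(G) ≥ 2. The upper and lower bounds meet at 2, so that is the treewidth.

2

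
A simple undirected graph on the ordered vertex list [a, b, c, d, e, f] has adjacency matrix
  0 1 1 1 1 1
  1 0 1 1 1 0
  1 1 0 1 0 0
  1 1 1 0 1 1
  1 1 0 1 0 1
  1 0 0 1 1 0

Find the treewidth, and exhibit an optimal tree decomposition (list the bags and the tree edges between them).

Treewidth 3.
One such decomposition:
Bags: B1 = {a, d, e, f}  B2 = {a, b, d, e}  B3 = {a, b, c, d}
Tree: B1–B2, B2–B3

Each bag holds 4 vertices, so the decomposition has width 3, which upper-bounds the treewidth. Conversely, {a, d, e, f} is a clique of size 4, and the vertices of any clique must share a bag in every tree decomposition; so some bag has ≥ 4 vertices and tw(G) ≥ 3. Hence tw(G) = 3 exactly.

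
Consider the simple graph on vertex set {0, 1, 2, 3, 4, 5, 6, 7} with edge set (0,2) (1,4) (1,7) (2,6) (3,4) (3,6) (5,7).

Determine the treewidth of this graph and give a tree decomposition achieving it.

Every bag has size at most 2, so the width is 2 − 1 = 1 and tw(G) ≤ 1. Since G has at least one edge (e.g. 0–2), it is not an edgeless graph, so tw(G) ≥ 1. The upper and lower bounds meet at 1, so that is the treewidth.

Treewidth 1.
Bags: B1 = {0, 2}  B2 = {2, 6}  B3 = {3, 6}  B4 = {3, 4}  B5 = {1, 4}  B6 = {1, 7}  B7 = {5, 7}
Tree: B1–B2, B2–B3, B3–B4, B4–B5, B5–B6, B6–B7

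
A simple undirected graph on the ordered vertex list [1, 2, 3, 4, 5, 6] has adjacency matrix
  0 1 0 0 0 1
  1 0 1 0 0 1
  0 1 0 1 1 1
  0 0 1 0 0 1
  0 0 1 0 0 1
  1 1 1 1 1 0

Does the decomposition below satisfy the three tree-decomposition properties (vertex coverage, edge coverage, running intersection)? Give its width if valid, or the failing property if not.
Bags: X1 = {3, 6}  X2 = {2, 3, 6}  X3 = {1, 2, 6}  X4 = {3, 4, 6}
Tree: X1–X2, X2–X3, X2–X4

A tree decomposition must satisfy three properties: every vertex lies in some bag; for every edge, both endpoints lie together in some bag; and for every vertex, the bags containing it form a connected subtree. Here vertex 5 appears in no bag, so the decomposition is invalid.

No — vertex 5 appears in no bag.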